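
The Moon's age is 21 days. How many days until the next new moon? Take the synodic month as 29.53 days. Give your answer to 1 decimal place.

The next new moon completes the synodic month: 29.53 − 21 = 8.530 days.

8.5 days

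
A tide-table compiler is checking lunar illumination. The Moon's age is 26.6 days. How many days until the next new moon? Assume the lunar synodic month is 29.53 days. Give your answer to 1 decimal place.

2.9 days

One full lunation from the last new moon is 29.53 d; remaining = 29.53 − 26.6 = 2.930 d.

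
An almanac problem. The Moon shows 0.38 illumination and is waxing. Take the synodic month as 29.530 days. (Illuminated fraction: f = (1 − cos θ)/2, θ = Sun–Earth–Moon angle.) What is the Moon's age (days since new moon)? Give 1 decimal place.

From f = (1 − cos θ)/2: cos θ = 1 − 2×0.38 = 0.240; arccos → 76.1°.
Before full moon the principal value applies: θ = 76.1°.
Age = 29.530 × 76.1°/360° ≈ 6.24 days.

6.2 days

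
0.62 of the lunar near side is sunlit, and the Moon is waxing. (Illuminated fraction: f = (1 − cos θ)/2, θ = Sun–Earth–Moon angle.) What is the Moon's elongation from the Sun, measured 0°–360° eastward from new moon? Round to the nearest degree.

104°

Invert f = (1 − cos θ)/2 to get cos θ = 1 − 2(0.62) = -0.240, hence θ₀ = arccos -0.240 = 103.9°.
Before full moon the principal value applies: θ = 103.9°.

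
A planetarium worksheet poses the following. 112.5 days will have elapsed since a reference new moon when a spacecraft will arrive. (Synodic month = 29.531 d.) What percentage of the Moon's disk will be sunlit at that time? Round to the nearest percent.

32%

Reduce mod P: 112.5 − 3×29.531 = 23.91 d into the current lunation.
Elongation θ = 360° × 23.91/29.531 ≈ 291.4°.
Illuminated fraction = (1 − cos 291.4°)/2 = (1 − 0.366)/2 ≈ 0.317, so 32%.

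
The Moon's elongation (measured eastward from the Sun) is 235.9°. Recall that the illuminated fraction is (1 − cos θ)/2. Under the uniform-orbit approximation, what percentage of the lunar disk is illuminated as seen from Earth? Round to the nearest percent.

78%

f = (1 − cos 235.9°)/2 = (1 − (-0.561))/2 ≈ 0.780, i.e. 78%.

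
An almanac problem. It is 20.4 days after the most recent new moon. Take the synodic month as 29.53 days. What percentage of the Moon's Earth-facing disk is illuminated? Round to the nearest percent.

Phase angle: θ = 360°·(20.4 d)/(29.53 d) = 248.7°.
cos 248.7° = (-0.363), so f = (1 − (-0.363))/2 = 0.682, so 68%.

68%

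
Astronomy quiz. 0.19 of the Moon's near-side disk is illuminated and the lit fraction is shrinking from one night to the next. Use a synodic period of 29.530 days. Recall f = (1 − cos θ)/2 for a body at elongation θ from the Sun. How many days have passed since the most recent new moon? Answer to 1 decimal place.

25.3 days

From f = (1 − cos θ)/2: cos θ = 1 − 2×0.19 = 0.620; arccos → 51.7°.
Waning ⇒ past full, so θ = 360° − 51.7° = 308.3°.
That fraction of the synodic month is 308.3/360 × 29.530 d ≈ 25.29 d.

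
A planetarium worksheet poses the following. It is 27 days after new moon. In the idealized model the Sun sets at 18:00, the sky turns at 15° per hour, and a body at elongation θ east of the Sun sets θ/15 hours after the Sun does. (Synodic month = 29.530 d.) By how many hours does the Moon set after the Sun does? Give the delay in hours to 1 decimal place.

21.9 h

Elongation θ = 360° × 27/29.530 ≈ 329.2°.
At 15° of sky rotation per hour, 329.2° corresponds to a 21.94 h lag.
So the Moon sets 21.94 h after the Sun.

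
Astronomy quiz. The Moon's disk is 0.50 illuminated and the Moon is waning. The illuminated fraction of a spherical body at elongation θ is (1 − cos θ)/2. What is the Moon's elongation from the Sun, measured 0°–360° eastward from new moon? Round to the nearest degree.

Invert f = (1 − cos θ)/2 to get cos θ = 1 − 2(0.50) = 0.000, hence θ₀ = arccos 0.000 = 90.0°.
A waning Moon lies in 180°–360°, so θ = 360° − 90.0° = 270.0°.

270°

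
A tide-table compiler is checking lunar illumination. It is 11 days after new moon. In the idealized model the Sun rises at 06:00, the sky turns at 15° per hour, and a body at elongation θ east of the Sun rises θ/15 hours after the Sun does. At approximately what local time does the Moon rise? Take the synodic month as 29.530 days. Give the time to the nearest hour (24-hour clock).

The Moon has covered 11/29.530 of its cycle, so θ ≈ 360° × 11/29.530 = 134.1°.
At 15° of sky rotation per hour, 134.1° corresponds to a 8.94 h lag.
06:00 + 8.94 h ≈ 14:56 → 15:00 to the nearest hour.

15:00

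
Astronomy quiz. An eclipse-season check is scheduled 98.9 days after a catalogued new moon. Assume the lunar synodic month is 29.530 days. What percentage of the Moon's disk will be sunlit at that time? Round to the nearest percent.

98.9 d spans 3 complete synodic months (3 × 29.530 = 88.59 d) plus 10.31 d.
Elongation θ = 360° × 10.31/29.530 ≈ 125.7°.
Illuminated fraction = (1 − cos 125.7°)/2 = (1 − (-0.583))/2 ≈ 0.792, so 79%.

79%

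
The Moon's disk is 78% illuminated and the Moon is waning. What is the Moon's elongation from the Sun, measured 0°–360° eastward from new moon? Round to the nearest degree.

cos θ = 1 − 2f = -0.560, giving a principal value of 124.1°.
A waning Moon lies in 180°–360°, so θ = 360° − 124.1° = 235.9°.

236°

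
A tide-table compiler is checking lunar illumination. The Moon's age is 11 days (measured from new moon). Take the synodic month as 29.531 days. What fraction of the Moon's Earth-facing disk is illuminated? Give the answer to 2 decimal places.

0.85

The Moon has covered 11/29.531 of its cycle, so θ ≈ 360° × 11/29.531 = 134.1°.
With cos θ = (-0.696), the lit fraction is (1 − (-0.696))/2 ≈ 0.848.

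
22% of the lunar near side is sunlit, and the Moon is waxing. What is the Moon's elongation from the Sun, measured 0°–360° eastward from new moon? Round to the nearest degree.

56°

From f = (1 − cos θ)/2: cos θ = 1 − 2×0.22 = 0.560; arccos → 55.9°.
Before full moon the principal value applies: θ = 55.9°.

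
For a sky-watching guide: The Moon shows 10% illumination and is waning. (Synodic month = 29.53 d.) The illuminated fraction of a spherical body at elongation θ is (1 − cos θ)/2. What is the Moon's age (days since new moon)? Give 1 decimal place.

26.5 days

Invert f = (1 − cos θ)/2 to get cos θ = 1 − 2(0.10) = 0.800, hence θ₀ = arccos 0.800 = 36.9°.
Waning ⇒ past full, so θ = 360° − 36.9° = 323.1°.
At 360°/29.53 d per day, 323.1° corresponds to 26.51 days.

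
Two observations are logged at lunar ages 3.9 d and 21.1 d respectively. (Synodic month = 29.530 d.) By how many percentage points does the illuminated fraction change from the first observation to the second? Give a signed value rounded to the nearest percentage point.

First observation: θ = 360°·3.9/29.530 = 47.5°, so f = 0.162.
Second observation: θ = 257.2°, f = 0.611.
Δf = 0.611 − 0.162 = +0.448, i.e. +45 pp.

+45 percentage points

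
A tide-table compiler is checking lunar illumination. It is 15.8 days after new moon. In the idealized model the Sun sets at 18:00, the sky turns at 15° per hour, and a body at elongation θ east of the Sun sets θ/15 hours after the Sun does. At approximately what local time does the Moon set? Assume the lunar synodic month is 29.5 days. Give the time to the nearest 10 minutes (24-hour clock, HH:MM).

06:50

The Moon has covered 15.8/29.5 of its cycle, so θ ≈ 360° × 15.8/29.5 = 192.8°.
The Moon trails the Sun by θ/15 = 192.8/15 ≈ 12.85 hours.
18:00 + 12.854 h ≈ 06:51 → 06:50 to the nearest ten minutes.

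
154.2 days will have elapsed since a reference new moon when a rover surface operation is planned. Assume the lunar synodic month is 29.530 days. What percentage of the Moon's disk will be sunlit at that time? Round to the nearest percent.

154.2/29.530 = 5.222 lunations, so 5 complete cycles and 6.55 d into the next.
The Moon has covered 6.55/29.530 of its cycle, so θ ≈ 360° × 6.55/29.530 = 79.9°.
cos 79.9° = 0.176, so f = (1 − 0.176)/2 = 0.412, so 41%.

41%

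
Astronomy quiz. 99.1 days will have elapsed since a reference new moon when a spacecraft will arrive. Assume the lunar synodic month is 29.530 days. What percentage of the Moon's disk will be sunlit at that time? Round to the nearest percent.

81%

99.1 d spans 3 complete synodic months (3 × 29.530 = 88.59 d) plus 10.51 d.
Elongation θ = 360° × 10.51/29.530 ≈ 128.1°.
Illuminated fraction = (1 − cos 128.1°)/2 = (1 − (-0.617))/2 ≈ 0.809, so 81%.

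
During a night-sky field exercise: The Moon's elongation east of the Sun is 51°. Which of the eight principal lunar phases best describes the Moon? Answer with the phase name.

The waxing crescent sector spans roughly 22°–68°; 51° falls inside it.

waxing crescent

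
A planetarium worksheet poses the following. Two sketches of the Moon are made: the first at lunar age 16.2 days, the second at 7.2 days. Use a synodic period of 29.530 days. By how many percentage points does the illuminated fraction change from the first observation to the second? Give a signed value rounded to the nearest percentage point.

First observation: θ = 360°·16.2/29.530 = 197.5°, so f = 0.977.
Second observation: θ = 87.8°, f = 0.481.
Δf = 0.481 − 0.977 = -0.496, i.e. -50 pp.

-50 pp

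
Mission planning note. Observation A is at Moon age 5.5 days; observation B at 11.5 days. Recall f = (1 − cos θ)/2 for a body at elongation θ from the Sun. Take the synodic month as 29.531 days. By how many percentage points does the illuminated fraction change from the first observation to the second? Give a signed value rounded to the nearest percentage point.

+58 percentage points

θ₁ = 360° × 5.5/29.531 = 67.0°, f₁ = (1 − cos θ₁)/2 = 0.305.
θ₂ = 360° × 11.5/29.531 = 140.2°, f₂ = (1 − cos θ₂)/2 = 0.884.
Change = f₂ − f₁ = +0.579 → +58 percentage points.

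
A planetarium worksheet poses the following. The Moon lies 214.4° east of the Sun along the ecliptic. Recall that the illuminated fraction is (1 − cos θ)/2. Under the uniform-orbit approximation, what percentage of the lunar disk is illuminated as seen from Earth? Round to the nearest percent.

91%

Half-versine of 214.4°: (1 − (-0.825))/2 = 0.913, i.e. 91%.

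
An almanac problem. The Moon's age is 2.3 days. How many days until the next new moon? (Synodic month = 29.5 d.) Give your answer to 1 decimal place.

27.2 days

One full lunation from the last new moon is 29.5 d; remaining = 29.5 − 2.3 = 27.200 d.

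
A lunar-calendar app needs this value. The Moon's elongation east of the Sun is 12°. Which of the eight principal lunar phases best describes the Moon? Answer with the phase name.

new moon

12° lies in the new moon sector of the 8-phase cycle.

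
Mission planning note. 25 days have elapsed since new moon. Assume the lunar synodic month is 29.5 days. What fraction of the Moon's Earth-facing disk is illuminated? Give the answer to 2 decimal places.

Elongation θ = 360° × 25/29.5 ≈ 305.1°.
Illuminated fraction = (1 − cos 305.1°)/2 = (1 − 0.575)/2 ≈ 0.213.

0.21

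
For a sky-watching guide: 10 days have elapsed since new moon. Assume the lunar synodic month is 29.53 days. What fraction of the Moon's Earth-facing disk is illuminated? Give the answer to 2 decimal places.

Elongation θ = 360° × 10/29.53 ≈ 121.9°.
Illuminated fraction = (1 − cos 121.9°)/2 = (1 − (-0.529))/2 ≈ 0.764.

0.76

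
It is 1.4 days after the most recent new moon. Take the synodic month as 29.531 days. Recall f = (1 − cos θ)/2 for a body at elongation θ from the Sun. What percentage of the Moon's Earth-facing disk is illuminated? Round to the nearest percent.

2%

Phase angle: θ = 360°·(1.4 d)/(29.531 d) = 17.1°.
Illuminated fraction = (1 − cos 17.1°)/2 = (1 − 0.956)/2 ≈ 0.022, so 2%.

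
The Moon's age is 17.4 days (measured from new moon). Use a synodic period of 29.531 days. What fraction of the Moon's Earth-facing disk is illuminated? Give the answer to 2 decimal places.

0.92

The Moon has covered 17.4/29.531 of its cycle, so θ ≈ 360° × 17.4/29.531 = 212.1°.
With cos θ = (-0.847), the lit fraction is (1 − (-0.847))/2 ≈ 0.923.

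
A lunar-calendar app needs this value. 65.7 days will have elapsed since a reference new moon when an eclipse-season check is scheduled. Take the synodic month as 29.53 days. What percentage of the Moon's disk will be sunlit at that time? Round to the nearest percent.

42%

65.7 d spans 2 complete synodic months (2 × 29.53 = 59.06 d) plus 6.64 d.
The Moon has covered 6.64/29.53 of its cycle, so θ ≈ 360° × 6.64/29.53 = 80.9°.
Illuminated fraction = (1 − cos 80.9°)/2 = (1 − 0.157)/2 ≈ 0.421, so 42%.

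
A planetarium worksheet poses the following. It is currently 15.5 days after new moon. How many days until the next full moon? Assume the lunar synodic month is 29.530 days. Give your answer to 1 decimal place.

28.8 days

Full moon occurs at elongation 180°, i.e. at age 29.530 × 180/360 = 14.765 d.
This lunation's full moon (14.765 d) has passed, so add one period: 44.295 − 15.5 = 28.795 days.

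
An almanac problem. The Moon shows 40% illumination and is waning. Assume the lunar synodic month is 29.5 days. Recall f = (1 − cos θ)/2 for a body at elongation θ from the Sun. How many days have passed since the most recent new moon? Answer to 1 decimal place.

23.1 days

Invert f = (1 − cos θ)/2 to get cos θ = 1 − 2(0.40) = 0.200, hence θ₀ = arccos 0.200 = 78.5°.
Waning ⇒ past full, so θ = 360° − 78.5° = 281.5°.
That fraction of the synodic month is 281.5/360 × 29.5 d ≈ 23.07 d.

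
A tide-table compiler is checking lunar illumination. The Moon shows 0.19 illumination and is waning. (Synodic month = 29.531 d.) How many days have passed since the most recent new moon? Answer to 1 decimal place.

25.3 days

cos θ = 1 − 2f = 0.620, giving a principal value of 51.7°.
Since the Moon is past full (waning), take the reflex angle: θ = 360° − 51.7° = 308.3°.
That fraction of the synodic month is 308.3/360 × 29.531 d ≈ 25.29 d.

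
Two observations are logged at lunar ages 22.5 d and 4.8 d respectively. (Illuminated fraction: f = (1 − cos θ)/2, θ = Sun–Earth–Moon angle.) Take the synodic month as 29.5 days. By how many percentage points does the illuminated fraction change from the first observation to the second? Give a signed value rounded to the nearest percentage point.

First observation: θ = 360°·22.5/29.5 = 274.6°, so f = 0.460.
Second observation: θ = 58.6°, f = 0.239.
Δf = 0.239 − 0.460 = -0.221, i.e. -22 pp.

-22 percentage points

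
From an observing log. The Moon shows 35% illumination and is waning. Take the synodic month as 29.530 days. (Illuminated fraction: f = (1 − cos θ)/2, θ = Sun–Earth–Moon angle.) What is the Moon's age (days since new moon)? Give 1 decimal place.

cos θ = 1 − 2f = 0.300, giving a principal value of 72.5°.
Since the Moon is past full (waning), take the reflex angle: θ = 360° − 72.5° = 287.5°.
At 360°/29.530 d per day, 287.5° corresponds to 23.58 days.

23.6 days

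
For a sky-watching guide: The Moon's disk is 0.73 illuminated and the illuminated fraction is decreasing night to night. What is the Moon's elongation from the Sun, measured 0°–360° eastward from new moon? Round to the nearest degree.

243°

cos θ = 1 − 2f = -0.460, giving a principal value of 117.4°.
Waning ⇒ past full, so θ = 360° − 117.4° = 242.6°.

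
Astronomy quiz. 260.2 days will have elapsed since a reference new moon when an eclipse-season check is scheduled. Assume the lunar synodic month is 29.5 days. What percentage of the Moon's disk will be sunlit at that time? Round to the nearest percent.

260.2/29.5 = 8.820 lunations, so 8 complete cycles and 24.20 d into the next.
Phase angle: θ = 360°·(24.20 d)/(29.5 d) = 295.3°.
cos 295.3° = 0.428, so f = (1 − 0.428)/2 = 0.286, so 29%.

29%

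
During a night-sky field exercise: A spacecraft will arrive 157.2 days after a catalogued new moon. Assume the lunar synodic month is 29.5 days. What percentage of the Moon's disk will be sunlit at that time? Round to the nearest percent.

157.2/29.5 = 5.329 lunations, so 5 complete cycles and 9.70 d into the next.
Phase angle: θ = 360°·(9.70 d)/(29.5 d) = 118.4°.
Illuminated fraction = (1 − cos 118.4°)/2 = (1 − (-0.475))/2 ≈ 0.738, so 74%.

74%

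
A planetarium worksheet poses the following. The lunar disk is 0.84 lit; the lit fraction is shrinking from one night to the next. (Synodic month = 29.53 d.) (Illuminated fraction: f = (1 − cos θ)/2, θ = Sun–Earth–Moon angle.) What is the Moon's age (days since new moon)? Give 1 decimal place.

18.6 days

Invert f = (1 − cos θ)/2 to get cos θ = 1 − 2(0.84) = -0.680, hence θ₀ = arccos -0.680 = 132.8°.
A waning Moon lies in 180°–360°, so θ = 360° − 132.8° = 227.2°.
That fraction of the synodic month is 227.2/360 × 29.53 d ≈ 18.63 d.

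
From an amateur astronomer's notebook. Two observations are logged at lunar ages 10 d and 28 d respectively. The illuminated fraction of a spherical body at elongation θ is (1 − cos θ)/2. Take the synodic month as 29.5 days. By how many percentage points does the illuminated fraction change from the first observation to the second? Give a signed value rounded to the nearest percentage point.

First observation: θ = 360°·10/29.5 = 122.0°, so f = 0.765.
Second observation: θ = 341.7°, f = 0.025.
Δf = 0.025 − 0.765 = -0.740, i.e. -74 pp.

-74 percentage points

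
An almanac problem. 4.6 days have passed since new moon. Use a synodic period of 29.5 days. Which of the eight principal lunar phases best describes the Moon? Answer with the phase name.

waxing crescent

θ ≈ 360° × 4.6/29.5 = 56°, which falls in the waxing crescent sector.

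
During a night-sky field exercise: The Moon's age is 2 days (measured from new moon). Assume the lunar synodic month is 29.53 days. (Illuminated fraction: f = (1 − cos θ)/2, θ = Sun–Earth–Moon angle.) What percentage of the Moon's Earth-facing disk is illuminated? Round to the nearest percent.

4%

Elongation θ = 360° × 2/29.53 ≈ 24.4°.
Illuminated fraction = (1 − cos 24.4°)/2 = (1 − 0.911)/2 ≈ 0.045, so 4%.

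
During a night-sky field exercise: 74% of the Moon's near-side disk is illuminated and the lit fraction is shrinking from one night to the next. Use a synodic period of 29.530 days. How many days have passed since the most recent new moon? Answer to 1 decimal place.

Invert f = (1 − cos θ)/2 to get cos θ = 1 − 2(0.74) = -0.480, hence θ₀ = arccos -0.480 = 118.7°.
Since the Moon is past full (waning), take the reflex angle: θ = 360° − 118.7° = 241.3°.
That fraction of the synodic month is 241.3/360 × 29.530 d ≈ 19.79 d.

19.8 days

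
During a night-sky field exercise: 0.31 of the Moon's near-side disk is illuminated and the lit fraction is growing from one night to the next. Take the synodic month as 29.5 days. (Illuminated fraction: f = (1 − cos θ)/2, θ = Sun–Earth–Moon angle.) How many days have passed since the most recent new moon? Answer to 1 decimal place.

5.5 days

From f = (1 − cos θ)/2: cos θ = 1 − 2×0.31 = 0.380; arccos → 67.7°.
Before full moon the principal value applies: θ = 67.7°.
At 360°/29.5 d per day, 67.7° corresponds to 5.54 days.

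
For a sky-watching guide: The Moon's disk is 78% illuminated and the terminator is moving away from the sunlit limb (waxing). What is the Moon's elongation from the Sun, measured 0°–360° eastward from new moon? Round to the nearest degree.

From f = (1 − cos θ)/2: cos θ = 1 − 2×0.78 = -0.560; arccos → 124.1°.
The Moon is waxing (0°–180°), so θ = 124.1° directly.

124°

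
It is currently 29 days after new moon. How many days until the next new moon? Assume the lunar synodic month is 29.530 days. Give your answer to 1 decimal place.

One full lunation from the last new moon is 29.530 d; remaining = 29.530 − 29 = 0.530 d.

0.5 days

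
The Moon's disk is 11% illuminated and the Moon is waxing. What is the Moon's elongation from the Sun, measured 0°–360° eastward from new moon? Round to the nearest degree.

39°

cos θ = 1 − 2f = 0.780, giving a principal value of 38.7°.
Waxing ⇒ before full, so θ = 38.7°.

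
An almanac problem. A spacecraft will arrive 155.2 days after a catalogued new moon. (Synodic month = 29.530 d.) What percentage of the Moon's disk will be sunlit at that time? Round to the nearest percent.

52%

155.2/29.530 = 5.256 lunations, so 5 complete cycles and 7.55 d into the next.
The Moon has covered 7.55/29.530 of its cycle, so θ ≈ 360° × 7.55/29.530 = 92.0°.
cos 92.0° = (-0.036), so f = (1 − (-0.036))/2 = 0.518, so 52%.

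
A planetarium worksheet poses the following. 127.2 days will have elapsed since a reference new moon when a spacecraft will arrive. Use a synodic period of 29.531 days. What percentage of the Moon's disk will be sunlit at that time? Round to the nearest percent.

127.2/29.531 = 4.307 lunations, so 4 complete cycles and 9.08 d into the next.
Elongation θ = 360° × 9.08/29.531 ≈ 110.6°.
With cos θ = (-0.353), the lit fraction is (1 − (-0.353))/2 ≈ 0.676, so 68%.

68%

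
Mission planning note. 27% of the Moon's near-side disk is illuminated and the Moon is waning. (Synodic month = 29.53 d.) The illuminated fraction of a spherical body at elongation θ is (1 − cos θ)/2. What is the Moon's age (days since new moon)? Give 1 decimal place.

From f = (1 − cos θ)/2: cos θ = 1 − 2×0.27 = 0.460; arccos → 62.6°.
Waning ⇒ past full, so θ = 360° − 62.6° = 297.4°.
That fraction of the synodic month is 297.4/360 × 29.53 d ≈ 24.39 d.

24.4 days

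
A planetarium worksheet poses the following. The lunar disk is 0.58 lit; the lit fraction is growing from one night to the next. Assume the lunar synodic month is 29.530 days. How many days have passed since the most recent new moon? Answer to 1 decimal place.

From f = (1 − cos θ)/2: cos θ = 1 − 2×0.58 = -0.160; arccos → 99.2°.
Waxing ⇒ before full, so θ = 99.2°.
That fraction of the synodic month is 99.2/360 × 29.530 d ≈ 8.14 d.

8.1 days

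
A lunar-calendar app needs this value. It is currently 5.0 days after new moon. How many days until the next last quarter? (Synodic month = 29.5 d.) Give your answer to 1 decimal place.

Last quarter occurs at elongation 270°, i.e. at age 29.5 × 270/360 = 22.125 d.
So 17.125 days remain (22.125 − 5.0).

17.1 days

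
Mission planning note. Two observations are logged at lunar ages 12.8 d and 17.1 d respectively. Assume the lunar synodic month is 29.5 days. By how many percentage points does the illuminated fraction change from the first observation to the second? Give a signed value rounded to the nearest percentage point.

-2 percentage points

θ₁ = 360° × 12.8/29.5 = 156.2°, f₁ = (1 − cos θ₁)/2 = 0.957.
θ₂ = 360° × 17.1/29.5 = 208.7°, f₂ = (1 − cos θ₂)/2 = 0.939.
Change = f₂ − f₁ = -0.019 → -2 percentage points.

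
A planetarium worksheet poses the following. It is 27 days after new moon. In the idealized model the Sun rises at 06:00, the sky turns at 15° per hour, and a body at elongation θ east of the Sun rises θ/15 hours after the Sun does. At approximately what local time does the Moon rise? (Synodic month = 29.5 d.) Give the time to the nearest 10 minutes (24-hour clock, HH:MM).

04:00

Phase angle: θ = 360°·(27 d)/(29.5 d) = 329.5°.
At 15° of sky rotation per hour, 329.5° corresponds to a 21.97 h lag.
06:00 + 21.966 h ≈ 03:58 → 04:00 to the nearest ten minutes.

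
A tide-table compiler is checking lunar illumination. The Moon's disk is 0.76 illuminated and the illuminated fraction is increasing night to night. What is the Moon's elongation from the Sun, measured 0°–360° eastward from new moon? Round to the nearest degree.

121°

cos θ = 1 − 2f = -0.520, giving a principal value of 121.3°.
The Moon is waxing (0°–180°), so θ = 121.3° directly.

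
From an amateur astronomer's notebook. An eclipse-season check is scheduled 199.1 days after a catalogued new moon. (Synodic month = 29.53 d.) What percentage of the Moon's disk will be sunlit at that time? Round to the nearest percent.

52%

199.1/29.53 = 6.742 lunations, so 6 complete cycles and 21.92 d into the next.
The Moon has covered 21.92/29.53 of its cycle, so θ ≈ 360° × 21.92/29.53 = 267.2°.
Illuminated fraction = (1 − cos 267.2°)/2 = (1 − (-0.048))/2 ≈ 0.524, so 52%.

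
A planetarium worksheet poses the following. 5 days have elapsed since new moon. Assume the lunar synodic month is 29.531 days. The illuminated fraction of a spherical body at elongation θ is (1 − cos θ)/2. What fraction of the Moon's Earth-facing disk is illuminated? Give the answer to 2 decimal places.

0.26

The Moon has covered 5/29.531 of its cycle, so θ ≈ 360° × 5/29.531 = 61.0°.
With cos θ = 0.486, the lit fraction is (1 − 0.486)/2 ≈ 0.257.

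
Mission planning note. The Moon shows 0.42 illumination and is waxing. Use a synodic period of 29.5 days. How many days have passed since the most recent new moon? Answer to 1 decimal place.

Invert f = (1 − cos θ)/2 to get cos θ = 1 − 2(0.42) = 0.160, hence θ₀ = arccos 0.160 = 80.8°.
Waxing ⇒ before full, so θ = 80.8°.
That fraction of the synodic month is 80.8/360 × 29.5 d ≈ 6.62 d.

6.6 days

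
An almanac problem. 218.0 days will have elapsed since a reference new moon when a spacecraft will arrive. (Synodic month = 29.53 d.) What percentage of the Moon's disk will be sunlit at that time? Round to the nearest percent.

218.0/29.53 = 7.382 lunations, so 7 complete cycles and 11.29 d into the next.
Phase angle: θ = 360°·(11.29 d)/(29.53 d) = 137.6°.
Illuminated fraction = (1 − cos 137.6°)/2 = (1 − (-0.739))/2 ≈ 0.869, so 87%.

87%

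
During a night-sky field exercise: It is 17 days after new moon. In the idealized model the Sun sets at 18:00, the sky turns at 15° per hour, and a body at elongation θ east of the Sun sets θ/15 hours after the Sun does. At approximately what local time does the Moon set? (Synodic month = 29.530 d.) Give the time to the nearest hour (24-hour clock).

Phase angle: θ = 360°·(17 d)/(29.530 d) = 207.2°.
The Moon trails the Sun by θ/15 = 207.2/15 ≈ 13.82 hours.
18:00 + 13.82 h ≈ 07:49 → 08:00 to the nearest hour.

08:00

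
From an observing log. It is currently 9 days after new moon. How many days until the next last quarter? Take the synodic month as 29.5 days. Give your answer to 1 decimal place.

13.1 days

Last quarter is 0.75 of the way through the cycle: age 0.75 × 29.5 = 22.125 d.
That is 22.125 − 9 = 13.125 days ahead.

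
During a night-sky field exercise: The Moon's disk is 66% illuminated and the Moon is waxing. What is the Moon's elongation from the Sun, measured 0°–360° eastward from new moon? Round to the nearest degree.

From f = (1 − cos θ)/2: cos θ = 1 − 2×0.66 = -0.320; arccos → 108.7°.
The Moon is waxing (0°–180°), so θ = 108.7° directly.

109°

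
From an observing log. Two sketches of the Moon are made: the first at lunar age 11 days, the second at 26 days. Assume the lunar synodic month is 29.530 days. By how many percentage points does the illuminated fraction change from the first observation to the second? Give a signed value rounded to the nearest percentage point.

First observation: θ = 360°·11/29.530 = 134.1°, so f = 0.848.
Second observation: θ = 317.0°, f = 0.135.
Δf = 0.135 − 0.848 = -0.713, i.e. -71 pp.

-71 percentage points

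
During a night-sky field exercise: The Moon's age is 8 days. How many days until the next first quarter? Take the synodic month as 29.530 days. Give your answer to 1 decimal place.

28.9 days

First quarter occurs at elongation 90°, i.e. at age 29.530 × 90/360 = 7.383 d.
This lunation's first quarter (7.383 d) has passed, so add one period: 36.913 − 8 = 28.913 days.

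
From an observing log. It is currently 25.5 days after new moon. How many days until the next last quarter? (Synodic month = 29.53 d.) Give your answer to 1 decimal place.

26.2 days

Last quarter occurs at elongation 270°, i.e. at age 29.53 × 270/360 = 22.148 d.
Already past this cycle's last quarter; the next is at 22.148 + 29.53 = 51.678 d, so 51.678 − 25.5 = 26.178 days.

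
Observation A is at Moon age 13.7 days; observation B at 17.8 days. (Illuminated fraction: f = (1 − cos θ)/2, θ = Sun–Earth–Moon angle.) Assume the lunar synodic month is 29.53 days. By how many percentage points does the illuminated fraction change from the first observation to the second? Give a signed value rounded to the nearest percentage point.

θ₁ = 360° × 13.7/29.53 = 167.0°, f₁ = (1 − cos θ₁)/2 = 0.987.
θ₂ = 360° × 17.8/29.53 = 217.0°, f₂ = (1 − cos θ₂)/2 = 0.899.
Change = f₂ − f₁ = -0.088 → -9 percentage points.

-9 pp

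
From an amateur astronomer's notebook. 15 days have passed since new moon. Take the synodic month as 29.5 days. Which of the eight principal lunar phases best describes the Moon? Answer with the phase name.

At 15/29.5 of the cycle, θ ≈ 183° — the full moon range.

full moon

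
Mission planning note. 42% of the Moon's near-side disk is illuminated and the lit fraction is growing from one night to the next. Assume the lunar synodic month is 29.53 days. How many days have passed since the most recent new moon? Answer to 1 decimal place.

cos θ = 1 − 2f = 0.160, giving a principal value of 80.8°.
The Moon is waxing (0°–180°), so θ = 80.8° directly.
Age = 29.53 × 80.8°/360° ≈ 6.63 days.

6.6 days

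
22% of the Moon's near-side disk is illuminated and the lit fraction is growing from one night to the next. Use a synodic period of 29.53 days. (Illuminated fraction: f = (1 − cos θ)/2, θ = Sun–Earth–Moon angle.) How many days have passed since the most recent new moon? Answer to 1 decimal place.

cos θ = 1 − 2f = 0.560, giving a principal value of 55.9°.
The Moon is waxing (0°–180°), so θ = 55.9° directly.
Age = 29.53 × 55.9°/360° ≈ 4.59 days.

4.6 days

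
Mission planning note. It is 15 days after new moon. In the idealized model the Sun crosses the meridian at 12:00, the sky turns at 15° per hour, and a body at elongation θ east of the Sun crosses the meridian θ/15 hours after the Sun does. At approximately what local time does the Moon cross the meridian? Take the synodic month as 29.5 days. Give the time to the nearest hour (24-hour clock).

00:00

The Moon has covered 15/29.5 of its cycle, so θ ≈ 360° × 15/29.5 = 183.1°.
At 15° of sky rotation per hour, 183.1° corresponds to a 12.20 h lag.
12:00 + 12.20 h ≈ 00:12 → 00:00 to the nearest hour.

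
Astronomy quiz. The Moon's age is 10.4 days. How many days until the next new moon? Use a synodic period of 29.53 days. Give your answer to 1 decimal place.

19.1 days

The next new moon completes the synodic month: 29.53 − 10.4 = 19.130 days.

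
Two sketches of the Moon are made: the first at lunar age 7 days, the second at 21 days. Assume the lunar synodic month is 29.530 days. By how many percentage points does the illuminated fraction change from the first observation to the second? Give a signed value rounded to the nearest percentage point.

+16 percentage points

θ₁ = 360° × 7/29.530 = 85.3°, f₁ = (1 − cos θ₁)/2 = 0.459.
θ₂ = 360° × 21/29.530 = 256.0°, f₂ = (1 − cos θ₂)/2 = 0.621.
Change = f₂ − f₁ = +0.162 → +16 percentage points.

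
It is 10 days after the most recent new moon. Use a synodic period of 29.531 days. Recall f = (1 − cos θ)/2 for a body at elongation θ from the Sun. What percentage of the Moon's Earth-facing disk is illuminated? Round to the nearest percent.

76%

The Moon has covered 10/29.531 of its cycle, so θ ≈ 360° × 10/29.531 = 121.9°.
With cos θ = (-0.529), the lit fraction is (1 − (-0.529))/2 ≈ 0.764, so 76%.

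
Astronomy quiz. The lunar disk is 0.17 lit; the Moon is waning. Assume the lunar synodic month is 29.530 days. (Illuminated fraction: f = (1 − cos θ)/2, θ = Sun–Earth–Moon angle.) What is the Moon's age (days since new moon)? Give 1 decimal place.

From f = (1 − cos θ)/2: cos θ = 1 − 2×0.17 = 0.660; arccos → 48.7°.
A waning Moon lies in 180°–360°, so θ = 360° − 48.7° = 311.3°.
Age = 29.530 × 311.3°/360° ≈ 25.54 days.

25.5 days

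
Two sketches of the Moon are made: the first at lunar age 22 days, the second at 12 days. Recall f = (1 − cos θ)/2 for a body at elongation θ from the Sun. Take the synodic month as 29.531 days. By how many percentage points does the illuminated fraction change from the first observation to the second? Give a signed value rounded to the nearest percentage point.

+40 percentage points

θ₁ = 360° × 22/29.531 = 268.2°, f₁ = (1 − cos θ₁)/2 = 0.516.
θ₂ = 360° × 12/29.531 = 146.3°, f₂ = (1 − cos θ₂)/2 = 0.916.
Change = f₂ − f₁ = +0.400 → +40 percentage points.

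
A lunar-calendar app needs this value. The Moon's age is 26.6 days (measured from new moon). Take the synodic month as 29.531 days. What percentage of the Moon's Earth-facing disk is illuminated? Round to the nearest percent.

Phase angle: θ = 360°·(26.6 d)/(29.531 d) = 324.3°.
Illuminated fraction = (1 − cos 324.3°)/2 = (1 − 0.812)/2 ≈ 0.094, so 9%.

9%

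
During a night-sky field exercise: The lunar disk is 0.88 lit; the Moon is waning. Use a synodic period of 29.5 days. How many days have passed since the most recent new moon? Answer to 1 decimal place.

cos θ = 1 − 2f = -0.760, giving a principal value of 139.5°.
A waning Moon lies in 180°–360°, so θ = 360° − 139.5° = 220.5°.
At 360°/29.5 d per day, 220.5° corresponds to 18.07 days.

18.1 days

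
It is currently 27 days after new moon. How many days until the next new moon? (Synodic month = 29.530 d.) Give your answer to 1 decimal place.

2.5 days

One full lunation from the last new moon is 29.530 d; remaining = 29.530 − 27 = 2.530 d.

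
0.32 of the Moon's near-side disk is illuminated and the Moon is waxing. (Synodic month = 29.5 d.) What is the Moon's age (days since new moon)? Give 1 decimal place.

Invert f = (1 − cos θ)/2 to get cos θ = 1 − 2(0.32) = 0.360, hence θ₀ = arccos 0.360 = 68.9°.
The Moon is waxing (0°–180°), so θ = 68.9° directly.
At 360°/29.5 d per day, 68.9° corresponds to 5.65 days.

5.6 days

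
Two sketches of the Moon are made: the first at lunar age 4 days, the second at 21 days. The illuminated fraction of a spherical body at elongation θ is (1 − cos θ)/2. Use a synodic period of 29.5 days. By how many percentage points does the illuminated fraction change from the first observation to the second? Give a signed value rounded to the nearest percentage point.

First observation: θ = 360°·4/29.5 = 48.8°, so f = 0.171.
Second observation: θ = 256.3°, f = 0.619.
Δf = 0.619 − 0.171 = +0.448, i.e. +45 pp.

+45 percentage points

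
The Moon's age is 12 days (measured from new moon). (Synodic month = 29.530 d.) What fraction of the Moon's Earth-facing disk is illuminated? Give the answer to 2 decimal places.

Elongation θ = 360° × 12/29.530 ≈ 146.3°.
With cos θ = (-0.832), the lit fraction is (1 − (-0.832))/2 ≈ 0.916.

0.92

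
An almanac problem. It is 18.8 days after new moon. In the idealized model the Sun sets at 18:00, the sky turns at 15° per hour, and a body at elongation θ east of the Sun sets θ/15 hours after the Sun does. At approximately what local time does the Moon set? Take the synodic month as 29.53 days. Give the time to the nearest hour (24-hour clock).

Phase angle: θ = 360°·(18.8 d)/(29.53 d) = 229.2°.
Delay after the Sun = 229.2° / (15°/h) ≈ 15.28 h.
18:00 + 15.28 h ≈ 09:17 → 09:00 to the nearest hour.

09:00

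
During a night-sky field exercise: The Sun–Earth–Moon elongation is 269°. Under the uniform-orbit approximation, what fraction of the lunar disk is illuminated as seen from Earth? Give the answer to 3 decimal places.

Half-versine of 269°: (1 − (-0.017))/2 = 0.509.

0.509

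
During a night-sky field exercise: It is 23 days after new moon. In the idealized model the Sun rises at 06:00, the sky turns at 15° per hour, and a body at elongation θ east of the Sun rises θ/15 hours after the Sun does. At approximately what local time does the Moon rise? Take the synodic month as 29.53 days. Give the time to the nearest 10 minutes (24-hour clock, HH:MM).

00:40

Phase angle: θ = 360°·(23 d)/(29.53 d) = 280.4°.
The Moon trails the Sun by θ/15 = 280.4/15 ≈ 18.69 hours.
06:00 + 18.693 h ≈ 00:42 → 00:40 to the nearest ten minutes.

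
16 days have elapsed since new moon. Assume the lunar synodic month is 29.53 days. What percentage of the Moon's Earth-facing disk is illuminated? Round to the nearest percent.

98%

Elongation θ = 360° × 16/29.53 ≈ 195.1°.
cos 195.1° = (-0.966), so f = (1 − (-0.966))/2 = 0.983, so 98%.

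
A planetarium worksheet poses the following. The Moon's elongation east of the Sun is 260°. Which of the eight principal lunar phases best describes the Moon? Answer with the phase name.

last quarter

The last quarter sector spans roughly 248°–292°; 260° falls inside it.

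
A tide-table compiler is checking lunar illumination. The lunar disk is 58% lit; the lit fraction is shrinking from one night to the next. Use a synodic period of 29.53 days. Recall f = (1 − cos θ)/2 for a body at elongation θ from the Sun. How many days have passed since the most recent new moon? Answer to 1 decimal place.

21.4 days

Invert f = (1 − cos θ)/2 to get cos θ = 1 − 2(0.58) = -0.160, hence θ₀ = arccos -0.160 = 99.2°.
Waning ⇒ past full, so θ = 360° − 99.2° = 260.8°.
That fraction of the synodic month is 260.8/360 × 29.53 d ≈ 21.39 d.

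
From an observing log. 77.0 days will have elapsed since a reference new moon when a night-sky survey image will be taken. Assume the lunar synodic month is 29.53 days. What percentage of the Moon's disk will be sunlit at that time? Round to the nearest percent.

89%

Reduce mod P: 77.0 − 2×29.53 = 17.94 d into the current lunation.
The Moon has covered 17.94/29.53 of its cycle, so θ ≈ 360° × 17.94/29.53 = 218.7°.
cos 218.7° = (-0.780), so f = (1 − (-0.780))/2 = 0.890, so 89%.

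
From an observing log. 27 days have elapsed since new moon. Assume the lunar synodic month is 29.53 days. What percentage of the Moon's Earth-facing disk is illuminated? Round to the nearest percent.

7%

The Moon has covered 27/29.53 of its cycle, so θ ≈ 360° × 27/29.53 = 329.2°.
Illuminated fraction = (1 − cos 329.2°)/2 = (1 − 0.859)/2 ≈ 0.071, so 7%.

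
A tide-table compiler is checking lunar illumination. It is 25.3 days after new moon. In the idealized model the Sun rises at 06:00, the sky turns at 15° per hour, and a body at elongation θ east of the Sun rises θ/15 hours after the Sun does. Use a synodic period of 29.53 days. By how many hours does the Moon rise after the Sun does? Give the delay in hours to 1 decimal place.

Elongation θ = 360° × 25.3/29.53 ≈ 308.4°.
The Moon trails the Sun by θ/15 = 308.4/15 ≈ 20.56 hours.
So the Moon rises 20.56 h after the Sun.

20.6 h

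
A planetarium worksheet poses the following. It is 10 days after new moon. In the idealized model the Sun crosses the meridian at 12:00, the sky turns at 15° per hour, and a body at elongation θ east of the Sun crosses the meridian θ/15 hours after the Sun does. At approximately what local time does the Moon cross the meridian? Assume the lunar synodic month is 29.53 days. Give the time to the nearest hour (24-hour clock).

Phase angle: θ = 360°·(10 d)/(29.53 d) = 121.9°.
The Moon trails the Sun by θ/15 = 121.9/15 ≈ 8.13 hours.
12:00 + 8.13 h ≈ 20:08 → 20:00 to the nearest hour.

20:00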